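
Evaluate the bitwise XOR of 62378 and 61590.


0b1111001110101010 ^ 0b1111000010010110 = 0b1100111100 = 828

828


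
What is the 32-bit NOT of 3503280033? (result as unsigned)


~0b11010000110011111100111110100001 = 0b101111001100000011000001011110 = 791687262 (32-bit unsigned)

791687262


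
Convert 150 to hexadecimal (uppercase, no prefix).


150 = 96 hex

96


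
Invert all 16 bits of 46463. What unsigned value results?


46463 ^ 65535 = 19072

19072


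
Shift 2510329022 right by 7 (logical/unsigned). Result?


0b10010101101000001001010010111110 >> 7 = 0b1001010110100000100101001 = 19611945

19611945


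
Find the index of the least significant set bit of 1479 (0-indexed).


0b10111000111. Lowest set bit at position 0

0


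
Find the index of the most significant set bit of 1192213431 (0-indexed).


0b1000111000011111011101110110111. Highest set bit at position 30

30


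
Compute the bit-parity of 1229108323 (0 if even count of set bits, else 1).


0b1001001010000101011010001100011 has 13 ones => parity 1

1


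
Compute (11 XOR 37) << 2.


Step 1: 11 ^ 37 = 46
Step 2: 46 << 2 = 184

184


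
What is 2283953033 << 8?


0b10001000001000100101101110001001 << 8 = 0b1000100000100010010110111000100100000000 = 584691976448

584691976448


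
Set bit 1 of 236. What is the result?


236 | (1 << 1) = 236 | 2 = 238

238


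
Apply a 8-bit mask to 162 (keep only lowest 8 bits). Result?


162 & 255 = 162

162


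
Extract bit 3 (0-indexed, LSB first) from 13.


0b1101, position 3 = 1

1


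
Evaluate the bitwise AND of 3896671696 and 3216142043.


0b11101000010000100111110111010000 & 0b10111111101100100110111011011011 = 0b10101000000000100110110011010000 = 2818731216

2818731216


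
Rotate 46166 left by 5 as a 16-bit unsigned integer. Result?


Rotate 0b1011010001010110 left by 5 (16-bit) = 0b1000101011010110 = 35542

35542


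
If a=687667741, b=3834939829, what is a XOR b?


687667741 ^ 3834939829 = 3429397416

3429397416


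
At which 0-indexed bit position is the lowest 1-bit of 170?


0b10101010. Lowest set bit at position 1

1


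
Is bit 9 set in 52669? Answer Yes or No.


0b1100110110111101, bit 9 = 0. No

No


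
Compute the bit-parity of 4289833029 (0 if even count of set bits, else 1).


0b11111111101100011010100001000101 has 18 ones => parity 0

0


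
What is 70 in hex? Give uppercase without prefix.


70 = 46 hex

46


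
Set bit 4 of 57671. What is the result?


57671 | (1 << 4) = 57671 | 16 = 57687

57687


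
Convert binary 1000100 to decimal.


1000100 in decimal = 68

68


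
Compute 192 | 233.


0b11000000 | 0b11101001 = 0b11101001 = 233

233


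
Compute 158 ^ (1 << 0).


158 ^ (1 << 0) = 158 ^ 1 = 159

159


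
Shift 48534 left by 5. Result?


0b1011110110010110 << 5 = 0b101111011001011000000 = 1553088

1553088


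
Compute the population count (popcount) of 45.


0b101101 has 4 set bits

4


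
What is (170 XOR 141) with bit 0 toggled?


Step 1: 170 ^ 141 = 39
Step 2: 39 ^ (1 << 0) = 39 ^ 1 = 38

38


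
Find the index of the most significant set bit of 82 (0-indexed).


0b1010010. Highest set bit at position 6

6


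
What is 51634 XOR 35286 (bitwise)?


0b1100100110110010 ^ 0b1000100111010110 = 0b100000001100100 = 16484

16484


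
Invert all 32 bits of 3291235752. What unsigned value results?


3291235752 ^ 4294967295 = 1003731543

1003731543


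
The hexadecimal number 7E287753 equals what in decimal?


7E287753 hex = 2116581203 decimal

2116581203


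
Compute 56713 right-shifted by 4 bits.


0b1101110110001001 >> 4 = 0b110111011000 = 3544

3544


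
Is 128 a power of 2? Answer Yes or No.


0b10000000. Only one bit set => Yes

Yes


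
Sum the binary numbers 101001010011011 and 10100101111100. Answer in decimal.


101001010011011 + 10100101111100 = 111110000010111 = 31767

31767


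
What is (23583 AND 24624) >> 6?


Step 1: 23583 & 24624 = 16400
Step 2: 16400 >> 6 = 256

256


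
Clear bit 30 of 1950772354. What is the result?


1950772354 & ~(1 << 30) = 877030530

877030530


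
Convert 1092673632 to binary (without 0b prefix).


1092673632 = 1000001001000001110000001100000 in binary

1000001001000001110000001100000


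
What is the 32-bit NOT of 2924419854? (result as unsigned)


~0b10101110010011110001101100001110 = 0b1010001101100001110010011110001 = 1370547441 (32-bit unsigned)

1370547441


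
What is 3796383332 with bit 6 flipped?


3796383332 ^ (1 << 6) = 3796383332 ^ 64 = 3796383268

3796383268


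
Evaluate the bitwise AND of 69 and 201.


0b1000101 & 0b11001001 = 0b1000001 = 65

65


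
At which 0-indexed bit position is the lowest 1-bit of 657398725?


0b100111001011110001101111000101. Lowest set bit at position 0

0


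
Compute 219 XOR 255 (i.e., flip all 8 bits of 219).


219 ^ 255 = 36

36


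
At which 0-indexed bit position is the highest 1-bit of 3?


0b11. Highest set bit at position 1

1


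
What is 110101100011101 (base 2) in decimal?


110101100011101 in decimal = 27421

27421


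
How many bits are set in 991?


0b1111011111 has 9 set bits

9


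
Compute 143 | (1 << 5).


143 | (1 << 5) = 143 | 32 = 175

175


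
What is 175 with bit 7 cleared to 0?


175 & ~(1 << 7) = 47

47


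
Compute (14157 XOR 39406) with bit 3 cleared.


Step 1: 14157 ^ 39406 = 44707
Step 2: 44707 & ~(1 << 3) = 44707

44707


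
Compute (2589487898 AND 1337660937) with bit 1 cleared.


Step 1: 2589487898 & 1337660937 = 169349640
Step 2: 169349640 & ~(1 << 1) = 169349640

169349640


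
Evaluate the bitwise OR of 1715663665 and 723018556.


0b1100110010000101111001100110001 | 0b101011000110000110001100111100 = 0b1101111010110101111001100111101 = 1868231485

1868231485


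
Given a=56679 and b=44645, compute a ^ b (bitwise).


56679 ^ 44645 = 29442

29442


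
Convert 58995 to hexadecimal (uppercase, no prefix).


58995 = E673 hex

E673


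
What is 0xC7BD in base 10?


C7BD hex = 51133 decimal

51133


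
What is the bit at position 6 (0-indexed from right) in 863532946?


0b110011011110000111011110010010, position 6 = 0

0


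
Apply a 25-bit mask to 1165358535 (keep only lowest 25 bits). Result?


1165358535 & 33554431 = 24507847

24507847


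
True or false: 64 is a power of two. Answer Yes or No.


0b1000000. Only one bit set => Yes

Yes


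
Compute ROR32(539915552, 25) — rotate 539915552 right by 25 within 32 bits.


Rotate 0b100000001011100111010100100000 right by 25 (32-bit) = 0b10111001110101001000000010000 = 389713936

389713936


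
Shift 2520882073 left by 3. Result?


0b10010110010000011001101110011001 << 3 = 0b10010110010000011001101110011001000 = 20167056584

20167056584


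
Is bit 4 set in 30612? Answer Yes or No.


0b111011110010100, bit 4 = 1. Yes

Yes


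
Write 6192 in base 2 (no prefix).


6192 = 1100000110000 in binary

1100000110000


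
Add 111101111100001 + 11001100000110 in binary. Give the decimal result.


111101111100001 + 11001100000110 = 1010111011100111 = 44775

44775


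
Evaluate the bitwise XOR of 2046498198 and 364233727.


0b1111001111110110001010110010110 ^ 0b10101101101011100001111111111 = 0b1101100010011101101011001101001 = 1817106025

1817106025


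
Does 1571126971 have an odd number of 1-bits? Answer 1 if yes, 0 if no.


0b1011101101001010111111010111011 has 21 ones => parity 1

1


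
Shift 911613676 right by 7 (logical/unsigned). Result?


0b110110010101100001111011101100 >> 7 = 0b11011001010110000111101 = 7121981

7121981


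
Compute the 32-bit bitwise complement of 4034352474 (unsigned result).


~0b11110000011101110101010101011010 = 0b1111100010001010101010100101 = 260614821 (32-bit unsigned)

260614821


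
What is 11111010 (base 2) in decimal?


11111010 in decimal = 250

250


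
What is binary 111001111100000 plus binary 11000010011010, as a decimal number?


111001111100000 + 11000010011010 = 1010010001111010 = 42106

42106


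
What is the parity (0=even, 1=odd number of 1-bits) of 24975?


0b110000110001111 has 8 ones => parity 0

0


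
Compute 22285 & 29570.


0b101011100001101 & 0b111001110000010 = 0b101001100000000 = 21248

21248


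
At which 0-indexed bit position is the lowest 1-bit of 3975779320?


0b11101100111110011001001111111000. Lowest set bit at position 3

3


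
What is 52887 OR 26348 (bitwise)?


0b1100111010010111 | 0b110011011101100 = 0b1110111011111111 = 61183

61183


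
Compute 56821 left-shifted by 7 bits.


0b1101110111110101 << 7 = 0b11011101111101010000000 = 7273088

7273088


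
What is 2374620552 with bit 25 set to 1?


2374620552 | (1 << 25) = 2374620552 | 33554432 = 2408174984

2408174984


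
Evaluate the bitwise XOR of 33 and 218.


0b100001 ^ 0b11011010 = 0b11111011 = 251

251


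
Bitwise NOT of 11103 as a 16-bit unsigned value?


~0b10101101011111 = 0b1101010010100000 = 54432 (16-bit unsigned)

54432


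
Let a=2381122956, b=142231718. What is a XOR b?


2381122956 ^ 142231718 = 2241283370

2241283370


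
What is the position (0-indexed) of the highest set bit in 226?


0b11100010. Highest set bit at position 7

7


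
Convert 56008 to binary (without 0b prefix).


56008 = 1101101011001000 in binary

1101101011001000


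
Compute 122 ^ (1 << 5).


122 ^ (1 << 5) = 122 ^ 32 = 90

90


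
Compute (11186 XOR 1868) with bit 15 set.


Step 1: 11186 ^ 1868 = 11518
Step 2: 11518 | (1 << 15) = 11518 | 32768 = 44286

44286


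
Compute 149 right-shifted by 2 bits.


0b10010101 >> 2 = 0b100101 = 37

37


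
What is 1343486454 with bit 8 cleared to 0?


1343486454 & ~(1 << 8) = 1343486198

1343486198


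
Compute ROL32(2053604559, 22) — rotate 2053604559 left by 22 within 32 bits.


Rotate 0b1111010011001111000010011001111 left by 22 (32-bit) = 0b110011110111101001100111100001 = 870226401

870226401


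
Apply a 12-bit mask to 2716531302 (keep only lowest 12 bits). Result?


2716531302 & 4095 = 2662

2662


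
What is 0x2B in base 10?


2B hex = 43 decimal

43


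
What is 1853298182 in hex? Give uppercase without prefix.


1853298182 = 6E771606 hex

6E771606


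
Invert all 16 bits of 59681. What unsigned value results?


59681 ^ 65535 = 5854

5854


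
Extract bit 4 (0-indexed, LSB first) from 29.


0b11101, position 4 = 1

1


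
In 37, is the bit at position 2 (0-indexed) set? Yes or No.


0b100101, bit 2 = 1. Yes

Yes


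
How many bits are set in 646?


0b1010000110 has 4 set bits

4


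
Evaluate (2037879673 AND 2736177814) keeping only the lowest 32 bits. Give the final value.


Step 1: 2037879673 & 2736177814 = 555123216
Step 2: 555123216 & 4294967295 = 555123216

555123216


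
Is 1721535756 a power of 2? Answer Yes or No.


0b1100110100111001000110100001100. Multiple bits set => No

No


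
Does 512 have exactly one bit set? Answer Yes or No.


0b1000000000. Only one bit set => Yes

Yes


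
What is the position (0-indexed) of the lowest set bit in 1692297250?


0b1100100110111100110100000100010. Lowest set bit at position 1

1


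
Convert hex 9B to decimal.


9B hex = 155 decimal

155


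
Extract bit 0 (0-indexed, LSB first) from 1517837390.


0b1011010011110000101110001001110, position 0 = 0

0


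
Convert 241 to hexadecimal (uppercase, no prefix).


241 = F1 hex

F1


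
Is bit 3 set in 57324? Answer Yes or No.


0b1101111111101100, bit 3 = 1. Yes

Yes


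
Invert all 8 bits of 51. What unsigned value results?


51 ^ 255 = 204

204


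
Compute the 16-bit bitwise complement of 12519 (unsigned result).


~0b11000011100111 = 0b1100111100011000 = 53016 (16-bit unsigned)

53016


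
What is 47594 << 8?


0b1011100111101010 << 8 = 0b101110011110101000000000 = 12184064

12184064


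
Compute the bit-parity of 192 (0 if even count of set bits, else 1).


0b11000000 has 2 ones => parity 0

0


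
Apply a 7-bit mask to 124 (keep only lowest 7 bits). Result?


124 & 127 = 124

124


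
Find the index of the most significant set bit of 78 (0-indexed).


0b1001110. Highest set bit at position 6

6


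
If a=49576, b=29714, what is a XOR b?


49576 ^ 29714 = 46522

46522


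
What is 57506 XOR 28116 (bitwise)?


0b1110000010100010 ^ 0b110110111010100 = 0b1000110101110110 = 36214

36214


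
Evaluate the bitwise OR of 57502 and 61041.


0b1110000010011110 | 0b1110111001110001 = 0b1110111011111111 = 61183

61183


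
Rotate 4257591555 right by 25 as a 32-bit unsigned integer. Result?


Rotate 0b11111101110001011011000100000011 right by 25 (32-bit) = 0b11100010110110001000000111111110 = 3805839870

3805839870


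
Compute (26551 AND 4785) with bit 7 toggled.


Step 1: 26551 & 4785 = 689
Step 2: 689 ^ (1 << 7) = 689 ^ 128 = 561

561


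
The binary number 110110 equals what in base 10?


110110 in decimal = 54

54


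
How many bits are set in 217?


0b11011001 has 5 set bits

5


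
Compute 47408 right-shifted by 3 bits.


0b1011100100110000 >> 3 = 0b1011100100110 = 5926

5926


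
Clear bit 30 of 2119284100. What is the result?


2119284100 & ~(1 << 30) = 1045542276

1045542276


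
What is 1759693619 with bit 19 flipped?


1759693619 ^ (1 << 19) = 1759693619 ^ 524288 = 1760217907

1760217907


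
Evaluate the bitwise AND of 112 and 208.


0b1110000 & 0b11010000 = 0b1010000 = 80

80


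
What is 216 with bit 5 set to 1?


216 | (1 << 5) = 216 | 32 = 248

248


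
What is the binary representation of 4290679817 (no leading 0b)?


4290679817 = 11111111101111101001010000001001 in binary

11111111101111101001010000001001


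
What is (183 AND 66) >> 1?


Step 1: 183 & 66 = 2
Step 2: 2 >> 1 = 1

1


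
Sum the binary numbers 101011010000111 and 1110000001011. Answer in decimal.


101011010000111 + 1110000001011 = 111001010010010 = 29330

29330


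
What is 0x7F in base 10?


7F hex = 127 decimal

127


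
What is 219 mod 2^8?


219 & 255 = 219

219


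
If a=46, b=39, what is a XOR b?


46 ^ 39 = 9

9


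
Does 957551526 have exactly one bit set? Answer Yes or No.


0b111001000100110001001110100110. Multiple bits set => No

No


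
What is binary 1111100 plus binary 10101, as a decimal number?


1111100 + 10101 = 10010001 = 145

145


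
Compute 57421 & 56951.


0b1110000001001101 & 0b1101111001110111 = 0b1100000001000101 = 49221

49221


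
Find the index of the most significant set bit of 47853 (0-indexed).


0b1011101011101101. Highest set bit at position 15

15


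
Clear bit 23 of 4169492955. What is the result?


4169492955 & ~(1 << 23) = 4161104347

4161104347


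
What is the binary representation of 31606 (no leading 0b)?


31606 = 111101101110110 in binary

111101101110110


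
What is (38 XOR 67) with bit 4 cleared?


Step 1: 38 ^ 67 = 101
Step 2: 101 & ~(1 << 4) = 101

101


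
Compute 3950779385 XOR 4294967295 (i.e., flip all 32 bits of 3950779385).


3950779385 ^ 4294967295 = 344187910

344187910


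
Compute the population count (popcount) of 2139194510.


0b1111111100000011000010010001110 has 15 set bits

15


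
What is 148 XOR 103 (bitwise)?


0b10010100 ^ 0b1100111 = 0b11110011 = 243

243


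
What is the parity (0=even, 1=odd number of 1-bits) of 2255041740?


0b10000110011010010011010011001100 has 14 ones => parity 0

0


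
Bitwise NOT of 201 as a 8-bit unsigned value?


~0b11001001 = 0b110110 = 54 (8-bit unsigned)

54


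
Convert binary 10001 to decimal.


10001 in decimal = 17

17


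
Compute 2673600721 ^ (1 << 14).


2673600721 ^ (1 << 14) = 2673600721 ^ 16384 = 2673584337

2673584337


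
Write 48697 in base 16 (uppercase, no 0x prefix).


48697 = BE39 hex

BE39


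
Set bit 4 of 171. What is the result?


171 | (1 << 4) = 171 | 16 = 187

187


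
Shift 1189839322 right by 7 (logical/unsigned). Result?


0b1000110111010111000000111011010 >> 7 = 0b100011011101011100000011 = 9295619

9295619


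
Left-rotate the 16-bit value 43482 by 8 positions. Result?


Rotate 0b1010100111011010 left by 8 (16-bit) = 0b1101101010101001 = 55977

55977


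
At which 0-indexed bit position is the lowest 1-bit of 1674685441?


0b1100011110100011010110000000001. Lowest set bit at position 0

0


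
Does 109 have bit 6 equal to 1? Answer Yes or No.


0b1101101, bit 6 = 1. Yes

Yes


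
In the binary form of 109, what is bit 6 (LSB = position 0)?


0b1101101, position 6 = 1

1


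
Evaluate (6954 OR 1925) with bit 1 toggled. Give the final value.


Step 1: 6954 | 1925 = 8111
Step 2: 8111 ^ (1 << 1) = 8111 ^ 2 = 8109

8109


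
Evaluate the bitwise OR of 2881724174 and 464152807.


0b10101011110000111001111100001110 | 0b11011101010100110100011100111 = 0b10111011111010111111111111101111 = 3152805871

3152805871


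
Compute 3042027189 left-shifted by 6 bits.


0b10110101010100011010011010110101 << 6 = 0b10110101010100011010011010110101000000 = 194689740096

194689740096


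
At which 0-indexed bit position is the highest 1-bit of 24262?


0b101111011000110. Highest set bit at position 14

14


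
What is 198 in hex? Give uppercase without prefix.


198 = C6 hex

C6


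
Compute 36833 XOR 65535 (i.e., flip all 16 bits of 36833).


36833 ^ 65535 = 28702

28702


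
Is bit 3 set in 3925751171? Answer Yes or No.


0b11101001111111100011010110000011, bit 3 = 0. No

No


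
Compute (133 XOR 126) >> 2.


Step 1: 133 ^ 126 = 251
Step 2: 251 >> 2 = 62

62


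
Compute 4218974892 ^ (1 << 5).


4218974892 ^ (1 << 5) = 4218974892 ^ 32 = 4218974860

4218974860


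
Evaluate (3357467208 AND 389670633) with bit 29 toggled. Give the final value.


Step 1: 3357467208 & 389670633 = 1630792
Step 2: 1630792 ^ (1 << 29) = 1630792 ^ 536870912 = 538501704

538501704


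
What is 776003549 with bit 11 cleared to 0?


776003549 & ~(1 << 11) = 776001501

776001501


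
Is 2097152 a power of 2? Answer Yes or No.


0b1000000000000000000000. Only one bit set => Yes

Yes


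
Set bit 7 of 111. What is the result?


111 | (1 << 7) = 111 | 128 = 239

239


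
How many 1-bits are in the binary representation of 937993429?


0b110111111010001010010011010101 has 17 set bits

17


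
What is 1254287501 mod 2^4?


1254287501 & 15 = 13

13


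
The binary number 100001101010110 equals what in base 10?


100001101010110 in decimal = 17238

17238


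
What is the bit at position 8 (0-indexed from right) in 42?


0b101010, position 8 = 0

0


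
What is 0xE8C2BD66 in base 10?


E8C2BD66 hex = 3905076582 decimal

3905076582


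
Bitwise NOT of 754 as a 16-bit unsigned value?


~0b1011110010 = 0b1111110100001101 = 64781 (16-bit unsigned)

64781


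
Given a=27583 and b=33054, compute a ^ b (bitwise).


27583 ^ 33054 = 60065

60065


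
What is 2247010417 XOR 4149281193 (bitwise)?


0b10000101111011101010100001110001 ^ 0b11110111010100010000000110101001 = 0b1110010101111111010100111011000 = 1925163480

1925163480


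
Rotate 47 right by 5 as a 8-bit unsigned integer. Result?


Rotate 0b101111 right by 5 (8-bit) = 0b1111001 = 121

121


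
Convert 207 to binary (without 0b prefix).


207 = 11001111 in binary

11001111


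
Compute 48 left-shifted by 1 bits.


0b110000 << 1 = 0b1100000 = 96

96


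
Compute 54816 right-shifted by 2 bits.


0b1101011000100000 >> 2 = 0b11010110001000 = 13704

13704


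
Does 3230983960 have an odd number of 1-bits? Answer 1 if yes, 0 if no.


0b11000000100101001110011100011000 has 13 ones => parity 1

1


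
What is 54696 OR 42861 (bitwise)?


0b1101010110101000 | 0b1010011101101101 = 0b1111011111101101 = 63469

63469


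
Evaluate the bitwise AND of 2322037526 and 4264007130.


0b10001010011001110111101100010110 & 0b11111110001001111001010111011010 = 0b10001010001001110001000100010010 = 2317816082

2317816082


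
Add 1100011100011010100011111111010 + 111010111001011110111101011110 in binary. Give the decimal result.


1100011100011010100011111111010 + 111010111001011110111101011110 = 10011110011100110011011101011000 = 2658350936

2658350936


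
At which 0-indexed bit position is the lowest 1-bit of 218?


0b11011010. Lowest set bit at position 1

1


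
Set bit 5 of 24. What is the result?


24 | (1 << 5) = 24 | 32 = 56

56


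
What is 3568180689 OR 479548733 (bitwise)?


0b11010100101011100001110111010001 | 0b11100100101010101010100111101 = 0b11011100101111110101110111111101 = 3703528957

3703528957


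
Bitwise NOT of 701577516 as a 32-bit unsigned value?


~0b101001110100010011100100101100 = 0b11010110001011101100011011010011 = 3593389779 (32-bit unsigned)

3593389779


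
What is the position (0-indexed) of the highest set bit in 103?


0b1100111. Highest set bit at position 6

6


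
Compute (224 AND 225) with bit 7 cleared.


Step 1: 224 & 225 = 224
Step 2: 224 & ~(1 << 7) = 96

96


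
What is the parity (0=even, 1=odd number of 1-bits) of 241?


0b11110001 has 5 ones => parity 1

1


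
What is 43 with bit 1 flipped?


43 ^ (1 << 1) = 43 ^ 2 = 41

41


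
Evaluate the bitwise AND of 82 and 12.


0b1010010 & 0b1100 = 0b0 = 0

0


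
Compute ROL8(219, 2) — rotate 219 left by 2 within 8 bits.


Rotate 0b11011011 left by 2 (8-bit) = 0b1101111 = 111

111


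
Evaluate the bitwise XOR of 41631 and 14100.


0b1010001010011111 ^ 0b11011100010100 = 0b1001010110001011 = 38283

38283


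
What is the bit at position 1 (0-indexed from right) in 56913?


0b1101111001010001, position 1 = 0

0


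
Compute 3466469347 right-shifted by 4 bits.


0b11001110100111100001111111100011 >> 4 = 0b1100111010011110000111111110 = 216654334

216654334


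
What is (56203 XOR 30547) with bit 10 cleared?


Step 1: 56203 ^ 30547 = 44248
Step 2: 44248 & ~(1 << 10) = 43224

43224


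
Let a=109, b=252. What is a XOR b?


109 ^ 252 = 145

145


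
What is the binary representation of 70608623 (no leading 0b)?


70608623 = 100001101010110011011101111 in binary

100001101010110011011101111


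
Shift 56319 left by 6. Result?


0b1101101111111111 << 6 = 0b1101101111111111000000 = 3604416

3604416


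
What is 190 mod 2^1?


190 & 1 = 0

0


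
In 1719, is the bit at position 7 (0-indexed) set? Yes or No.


0b11010110111, bit 7 = 1. Yes

Yes


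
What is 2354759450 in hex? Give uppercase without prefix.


2354759450 = 8C5AC71A hex

8C5AC71A


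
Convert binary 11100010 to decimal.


11100010 in decimal = 226

226


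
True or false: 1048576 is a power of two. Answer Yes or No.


0b100000000000000000000. Only one bit set => Yes

Yes


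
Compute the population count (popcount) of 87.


0b1010111 has 5 set bits

5


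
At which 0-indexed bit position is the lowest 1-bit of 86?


0b1010110. Lowest set bit at position 1

1


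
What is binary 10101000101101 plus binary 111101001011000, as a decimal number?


10101000101101 + 111101001011000 = 1010010010000101 = 42117

42117


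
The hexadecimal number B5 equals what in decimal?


B5 hex = 181 decimal

181


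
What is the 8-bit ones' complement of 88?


88 ^ 255 = 167

167


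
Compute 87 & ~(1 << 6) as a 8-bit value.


87 & ~(1 << 6) = 23

23


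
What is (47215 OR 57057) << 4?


Step 1: 47215 | 57057 = 65263
Step 2: 65263 << 4 = 1044208

1044208


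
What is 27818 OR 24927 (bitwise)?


0b110110010101010 | 0b110000101011111 = 0b110110111111111 = 28159

28159


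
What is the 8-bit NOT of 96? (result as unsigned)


~0b1100000 = 0b10011111 = 159 (8-bit unsigned)

159


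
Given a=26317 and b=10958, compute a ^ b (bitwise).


26317 ^ 10958 = 19459

19459


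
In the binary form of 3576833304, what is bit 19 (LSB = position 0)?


0b11010101001100100010010100011000, position 19 = 0

0


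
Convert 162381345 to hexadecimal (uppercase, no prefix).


162381345 = 9ADBE21 hex

9ADBE21


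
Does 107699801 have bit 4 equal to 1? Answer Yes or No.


0b110011010110101111001011001, bit 4 = 1. Yes

Yes


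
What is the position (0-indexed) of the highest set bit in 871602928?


0b110011111100111001101011110000. Highest set bit at position 29

29


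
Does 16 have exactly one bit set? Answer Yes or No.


0b10000. Only one bit set => Yes

Yes


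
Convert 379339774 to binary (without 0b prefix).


379339774 = 10110100111000100001111111110 in binary

10110100111000100001111111110


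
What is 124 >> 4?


0b1111100 >> 4 = 0b111 = 7

7


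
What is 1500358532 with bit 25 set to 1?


1500358532 | (1 << 25) = 1500358532 | 33554432 = 1533912964

1533912964


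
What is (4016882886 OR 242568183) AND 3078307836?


Step 1: 4016882886 | 242568183 = 4017999863
Step 2: 4017999863 & 3078307836 = 2809729012

2809729012


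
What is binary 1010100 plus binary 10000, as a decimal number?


1010100 + 10000 = 1100100 = 100

100


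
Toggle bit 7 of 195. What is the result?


195 ^ (1 << 7) = 195 ^ 128 = 67

67


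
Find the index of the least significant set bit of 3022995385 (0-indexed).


0b10110100001011110011111110111001. Lowest set bit at position 0

0


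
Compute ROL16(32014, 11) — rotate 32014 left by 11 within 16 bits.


Rotate 0b111110100001110 left by 11 (16-bit) = 0b111001111101000 = 29672

29672


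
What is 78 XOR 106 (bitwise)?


0b1001110 ^ 0b1101010 = 0b100100 = 36

36


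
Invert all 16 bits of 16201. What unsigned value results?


16201 ^ 65535 = 49334

49334


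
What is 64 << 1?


0b1000000 << 1 = 0b10000000 = 128

128


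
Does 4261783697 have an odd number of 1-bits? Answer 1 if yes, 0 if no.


0b11111110000001011010100010010001 has 15 ones => parity 1

1


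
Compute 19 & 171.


0b10011 & 0b10101011 = 0b11 = 3

3


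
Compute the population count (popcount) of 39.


0b100111 has 4 set bits

4


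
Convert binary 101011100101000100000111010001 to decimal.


101011100101000100000111010001 in decimal = 731136465

731136465


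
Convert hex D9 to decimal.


D9 hex = 217 decimal

217


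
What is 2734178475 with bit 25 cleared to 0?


2734178475 & ~(1 << 25) = 2700624043

2700624043


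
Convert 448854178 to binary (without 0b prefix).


448854178 = 11010110000001111100010100010 in binary

11010110000001111100010100010


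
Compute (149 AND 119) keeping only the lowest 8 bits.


Step 1: 149 & 119 = 21
Step 2: 21 & 255 = 21

21


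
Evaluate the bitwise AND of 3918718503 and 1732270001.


0b11101001100100101110011000100111 & 0b1100111010000000101011110110001 = 0b1100001000000000100011000100001 = 1627407905

1627407905


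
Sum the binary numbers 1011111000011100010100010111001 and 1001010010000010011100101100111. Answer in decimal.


1011111000011100010100010111001 + 1001010010000010011100101100111 = 10101001010011110110001000100000 = 2840551968

2840551968


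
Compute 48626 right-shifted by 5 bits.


0b1011110111110010 >> 5 = 0b10111101111 = 1519

1519


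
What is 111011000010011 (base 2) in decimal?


111011000010011 in decimal = 30227

30227


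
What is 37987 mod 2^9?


37987 & 511 = 99

99


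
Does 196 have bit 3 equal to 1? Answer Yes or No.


0b11000100, bit 3 = 0. No

No


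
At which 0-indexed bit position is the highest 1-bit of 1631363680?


0b1100001001111001010001001100000. Highest set bit at position 30

30


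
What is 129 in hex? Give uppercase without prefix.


129 = 81 hex

81


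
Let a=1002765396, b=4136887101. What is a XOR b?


1002765396 ^ 4136887101 = 3445038953

3445038953


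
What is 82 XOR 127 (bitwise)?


0b1010010 ^ 0b1111111 = 0b101101 = 45

45


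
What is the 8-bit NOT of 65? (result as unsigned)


~0b1000001 = 0b10111110 = 190 (8-bit unsigned)

190


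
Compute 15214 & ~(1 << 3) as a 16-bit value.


15214 & ~(1 << 3) = 15206

15206


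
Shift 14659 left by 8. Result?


0b11100101000011 << 8 = 0b1110010100001100000000 = 3752704

3752704


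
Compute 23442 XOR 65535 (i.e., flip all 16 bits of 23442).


23442 ^ 65535 = 42093

42093


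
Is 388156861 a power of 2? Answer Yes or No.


0b10111001000101100110110111101. Multiple bits set => No

No


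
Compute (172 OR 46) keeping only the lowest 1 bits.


Step 1: 172 | 46 = 174
Step 2: 174 & 1 = 0

0


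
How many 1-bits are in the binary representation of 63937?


0b1111100111000001 has 9 set bits

9


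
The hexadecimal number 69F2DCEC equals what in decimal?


69F2DCEC hex = 1777523948 decimal

1777523948


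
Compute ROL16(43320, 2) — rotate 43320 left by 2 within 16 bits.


Rotate 0b1010100100111000 left by 2 (16-bit) = 0b1010010011100010 = 42210

42210


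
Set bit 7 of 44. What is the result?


44 | (1 << 7) = 44 | 128 = 172

172


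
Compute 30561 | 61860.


0b111011101100001 | 0b1111000110100100 = 0b1111011111100101 = 63461

63461


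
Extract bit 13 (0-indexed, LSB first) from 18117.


0b100011011000101, position 13 = 0

0


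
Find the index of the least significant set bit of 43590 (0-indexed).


0b1010101001000110. Lowest set bit at position 1

1


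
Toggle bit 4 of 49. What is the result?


49 ^ (1 << 4) = 49 ^ 16 = 33

33


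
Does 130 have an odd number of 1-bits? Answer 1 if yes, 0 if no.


0b10000010 has 2 ones => parity 0

0


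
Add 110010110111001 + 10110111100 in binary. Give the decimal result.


110010110111001 + 10110111100 = 110101101110101 = 27509

27509


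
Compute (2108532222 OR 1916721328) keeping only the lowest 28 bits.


Step 1: 2108532222 | 1916721328 = 2143288830
Step 2: 2143288830 & 268435455 = 264240638

264240638


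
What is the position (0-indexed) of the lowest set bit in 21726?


0b101010011011110. Lowest set bit at position 1

1


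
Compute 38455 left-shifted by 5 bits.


0b1001011000110111 << 5 = 0b100101100011011100000 = 1230560

1230560


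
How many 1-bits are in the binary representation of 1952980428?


0b1110100011010000001110111001100 has 15 set bits

15


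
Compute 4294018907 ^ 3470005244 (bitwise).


0b11111111111100011000011101011011 ^ 0b11001110110101000001001111111100 = 0b110001001001011001010010100111 = 824546471

824546471


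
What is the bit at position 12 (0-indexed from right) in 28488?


0b110111101001000, position 12 = 0

0


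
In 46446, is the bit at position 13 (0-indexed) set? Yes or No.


0b1011010101101110, bit 13 = 1. Yes

Yes


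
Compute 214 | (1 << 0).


214 | (1 << 0) = 214 | 1 = 215

215


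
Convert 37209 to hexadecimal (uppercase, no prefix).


37209 = 9159 hex

9159


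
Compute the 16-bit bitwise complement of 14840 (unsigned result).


~0b11100111111000 = 0b1100011000000111 = 50695 (16-bit unsigned)

50695


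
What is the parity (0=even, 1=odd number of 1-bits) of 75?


0b1001011 has 4 ones => parity 0

0


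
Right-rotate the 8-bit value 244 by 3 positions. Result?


Rotate 0b11110100 right by 3 (8-bit) = 0b10011110 = 158

158


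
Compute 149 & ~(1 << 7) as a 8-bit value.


149 & ~(1 << 7) = 21

21


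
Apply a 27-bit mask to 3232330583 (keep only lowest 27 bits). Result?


3232330583 & 134217727 = 11105111

11105111


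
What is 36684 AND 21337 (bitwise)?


0b1000111101001100 & 0b101001101011001 = 0b1101001000 = 840

840


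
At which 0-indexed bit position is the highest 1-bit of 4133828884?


0b11110110011001010011100100010100. Highest set bit at position 31

31


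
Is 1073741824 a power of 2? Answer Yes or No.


0b1000000000000000000000000000000. Only one bit set => Yes

Yes


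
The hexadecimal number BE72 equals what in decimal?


BE72 hex = 48754 decimal

48754


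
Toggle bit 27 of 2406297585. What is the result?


2406297585 ^ (1 << 27) = 2406297585 ^ 134217728 = 2272079857

2272079857


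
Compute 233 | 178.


0b11101001 | 0b10110010 = 0b11111011 = 251

251


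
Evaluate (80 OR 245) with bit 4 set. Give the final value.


Step 1: 80 | 245 = 245
Step 2: 245 | (1 << 4) = 245 | 16 = 245

245


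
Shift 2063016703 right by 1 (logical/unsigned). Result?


0b1111010111101110010001011111111 >> 1 = 0b111101011110111001000101111111 = 1031508351

1031508351


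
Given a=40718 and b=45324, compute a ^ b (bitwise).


40718 ^ 45324 = 11778

11778


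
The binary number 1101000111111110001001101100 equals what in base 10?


1101000111111110001001101100 in decimal = 220193388

220193388


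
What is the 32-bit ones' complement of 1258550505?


1258550505 ^ 4294967295 = 3036416790

3036416790


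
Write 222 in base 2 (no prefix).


222 = 11011110 in binary

11011110


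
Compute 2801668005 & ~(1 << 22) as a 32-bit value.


2801668005 & ~(1 << 22) = 2797473701

2797473701


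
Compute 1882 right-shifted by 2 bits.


0b11101011010 >> 2 = 0b111010110 = 470

470


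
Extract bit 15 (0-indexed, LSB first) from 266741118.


0b1111111001100010010101111110, position 15 = 0

0


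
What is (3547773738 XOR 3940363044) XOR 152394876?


Step 1: 3547773738 ^ 3940363044 = 967544846
Step 2: 967544846 ^ 152394876 = 817810546

817810546


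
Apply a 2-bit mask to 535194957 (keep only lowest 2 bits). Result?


535194957 & 3 = 1

1


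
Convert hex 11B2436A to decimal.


11B2436A hex = 296895338 decimal

296895338


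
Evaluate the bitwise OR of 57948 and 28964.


0b1110001001011100 | 0b111000100100100 = 0b1111001101111100 = 62332

62332


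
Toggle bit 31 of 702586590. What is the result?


702586590 ^ (1 << 31) = 702586590 ^ 2147483648 = 2850070238

2850070238


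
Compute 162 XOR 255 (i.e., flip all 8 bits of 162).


162 ^ 255 = 93

93


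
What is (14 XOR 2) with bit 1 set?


Step 1: 14 ^ 2 = 12
Step 2: 12 | (1 << 1) = 12 | 2 = 14

14


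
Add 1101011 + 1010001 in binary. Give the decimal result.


1101011 + 1010001 = 10111100 = 188

188


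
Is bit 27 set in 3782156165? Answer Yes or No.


0b11100001011011110001111110000101, bit 27 = 0. No

No


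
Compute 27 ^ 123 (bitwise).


0b11011 ^ 0b1111011 = 0b1100000 = 96

96


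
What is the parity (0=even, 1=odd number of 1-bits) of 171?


0b10101011 has 5 ones => parity 1

1


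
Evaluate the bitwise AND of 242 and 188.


0b11110010 & 0b10111100 = 0b10110000 = 176

176


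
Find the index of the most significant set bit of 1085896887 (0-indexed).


0b1000000101110010111100010110111. Highest set bit at position 30

30


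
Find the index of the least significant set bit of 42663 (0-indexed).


0b1010011010100111. Lowest set bit at position 0

0


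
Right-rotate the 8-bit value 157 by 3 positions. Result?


Rotate 0b10011101 right by 3 (8-bit) = 0b10110011 = 179

179


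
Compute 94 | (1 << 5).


94 | (1 << 5) = 94 | 32 = 126

126


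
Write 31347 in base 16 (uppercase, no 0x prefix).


31347 = 7A73 hex

7A73


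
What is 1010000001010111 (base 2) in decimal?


1010000001010111 in decimal = 41047

41047


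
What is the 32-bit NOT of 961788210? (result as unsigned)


~0b111001010100111011100100110010 = 0b11000110101011000100011011001101 = 3333179085 (32-bit unsigned)

3333179085


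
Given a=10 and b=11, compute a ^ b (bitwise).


10 ^ 11 = 1

1


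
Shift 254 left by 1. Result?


0b11111110 << 1 = 0b111111100 = 508

508


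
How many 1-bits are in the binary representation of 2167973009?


0b10000001001110001010010010010001 has 11 set bits

11


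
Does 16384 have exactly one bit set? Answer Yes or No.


0b100000000000000. Only one bit set => Yes

Yes


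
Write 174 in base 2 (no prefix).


174 = 10101110 in binary

10101110


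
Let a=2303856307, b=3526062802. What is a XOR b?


2303856307 ^ 3526062802 = 1534688353

1534688353


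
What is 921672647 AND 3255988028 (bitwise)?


0b110110111011111001101111000111 & 0b11000010000100100110111100111100 = 0b10000000100000101100000100 = 33688324

33688324


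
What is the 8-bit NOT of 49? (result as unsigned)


~0b110001 = 0b11001110 = 206 (8-bit unsigned)

206


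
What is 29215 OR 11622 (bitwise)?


0b111001000011111 | 0b10110101100110 = 0b111111101111111 = 32639

32639


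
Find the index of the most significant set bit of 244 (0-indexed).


0b11110100. Highest set bit at position 7

7


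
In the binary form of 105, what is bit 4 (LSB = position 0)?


0b1101001, position 4 = 0

0


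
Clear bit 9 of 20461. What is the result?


20461 & ~(1 << 9) = 19949

19949


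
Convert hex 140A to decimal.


140A hex = 5130 decimal

5130


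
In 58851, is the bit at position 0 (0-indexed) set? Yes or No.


0b1110010111100011, bit 0 = 1. Yes

Yes


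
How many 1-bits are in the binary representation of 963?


0b1111000011 has 6 set bits

6


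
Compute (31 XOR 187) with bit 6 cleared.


Step 1: 31 ^ 187 = 164
Step 2: 164 & ~(1 << 6) = 164

164


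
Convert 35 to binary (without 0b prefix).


35 = 100011 in binary

100011


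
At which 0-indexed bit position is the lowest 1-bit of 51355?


0b1100100010011011. Lowest set bit at position 0

0


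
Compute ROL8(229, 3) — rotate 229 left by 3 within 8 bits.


Rotate 0b11100101 left by 3 (8-bit) = 0b101111 = 47

47


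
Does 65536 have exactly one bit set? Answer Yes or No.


0b10000000000000000. Only one bit set => Yes

Yes


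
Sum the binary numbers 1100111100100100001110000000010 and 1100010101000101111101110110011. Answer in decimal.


1100111100100100001110000000010 + 1100010101000101111101110110011 = 11001010001101010001011110110101 = 3392477109

3392477109


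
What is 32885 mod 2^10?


32885 & 1023 = 117

117


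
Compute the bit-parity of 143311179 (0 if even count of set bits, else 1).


0b1000100010101100000101001011 has 11 ones => parity 1

1


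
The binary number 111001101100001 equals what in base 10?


111001101100001 in decimal = 29537

29537


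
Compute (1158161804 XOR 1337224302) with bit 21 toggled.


Step 1: 1158161804 ^ 1337224302 = 180111842
Step 2: 180111842 ^ (1 << 21) = 180111842 ^ 2097152 = 178014690

178014690


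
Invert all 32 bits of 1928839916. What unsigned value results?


1928839916 ^ 4294967295 = 2366127379

2366127379


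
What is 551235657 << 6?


0b100000110110110011000001001001 << 6 = 0b100000110110110011000001001001000000 = 35279082048

35279082048
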